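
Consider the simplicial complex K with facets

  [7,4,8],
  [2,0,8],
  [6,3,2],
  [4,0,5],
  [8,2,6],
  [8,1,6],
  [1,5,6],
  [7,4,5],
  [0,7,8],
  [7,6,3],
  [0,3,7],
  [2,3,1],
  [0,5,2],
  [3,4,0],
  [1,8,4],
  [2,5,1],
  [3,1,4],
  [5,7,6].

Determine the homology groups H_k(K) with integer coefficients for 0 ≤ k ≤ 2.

Take the total order 0 < 1 < 2 < 3 < 4 < 5 < 6 < 7 < 8 on the vertex set. Then K (dimension 2) consists of the simplices:

  0-simplices (9): [0], [1], [2], [3], [4], [5], [6], [7], [8]
  1-simplices (27): (27 of them)
  2-simplices (18): [0,2,5], [0,2,8], [0,3,4], [0,3,7], [0,4,5], [0,7,8], [1,2,3], [1,2,5], [1,3,4], [1,4,8], [1,5,6], [1,6,8], [2,3,6], [2,6,8], [3,6,7], [4,5,7], [4,7,8], [5,6,7]

giving chain groups C_0 ≅ Z^9, C_1 ≅ Z^27, C_2 ≅ Z^18.

Boundary ∂_1: C_1 → C_0 is given by ∂[p,q] = [q] − [p]. For instance
  ∂[4,8] = [8] − [4].
This gives a 9×27 integer matrix of rank 8; reducing to Smith normal form yields diagonal entries (1,1,1,1,1,1,1,1).

Boundary ∂_2: C_2 → C_1 sends each 2-simplex [p,q,r] to [q,r] − [p,r] + [p,q]. For instance
  ∂[0,4,5] = [4,5] − [0,5] + [0,4],
  ∂[0,7,8] = [7,8] − [0,8] + [0,7].
The resulting 27×18 matrix has rank 18, and its Smith normal form has invariant factors (1,1,1,1,1,1,1,1,1,1,1,1,1,1,1,1,1,2).

Reading off H_k = ker ∂_k / im ∂_{k+1}:

  H_0: rank C_0 − rank ∂_1 = 9 − 8 = 1, and the invariant factors of ∂_1 are all 1, so H_0 ≅ Z.
  H_1: rank ker ∂_1 − rank ∂_2 = (27 − 8) − 18 = 1, and ∂_2 has invariant factor 2 > 1, so H_1 ≅ Z ⊕ Z/2.
  H_2: rank ker ∂_2 − rank ∂_3 = (18 − 18) − 0 = 0, and there is no ∂_3, so H_2 ≅ 0.

H_0 = Z,  H_1 = Z ⊕ Z/2,  H_2 = 0.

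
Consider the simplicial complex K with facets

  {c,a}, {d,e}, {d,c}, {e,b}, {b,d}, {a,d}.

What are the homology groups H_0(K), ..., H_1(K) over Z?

H_0 ≅ Z,  H_1 ≅ Z^2.

Take the total order a < b < c < d < e on the vertex set. Then K (dimension 1) consists of the simplices:

  0-simplices (5): a, b, c, d, e
  1-simplices (6): ac, ad, bd, be, cd, de

giving chain groups C_0 ≅ Z^5, C_1 ≅ Z^6.

∂_1: C_1 → C_0 maps an edge to its endpoints' difference, ∂[p,q] = q − p. For instance
  ∂cd = d − c.
As a 5×6 matrix over Z this has rank 4, with invariant factors (1,1,1,1).

Reading off H_k = ker ∂_k / im ∂_{k+1}:

  H_0: rank C_0 − rank ∂_1 = 5 − 4 = 1, and the invariant factors of ∂_1 are all 1, so H_0 = Z.
  H_1: rank ker ∂_1 − rank ∂_2 = (6 − 4) − 0 = 2, and there is no ∂_2, so H_1 = Z^2.

As a check, the Euler characteristic is 5 − 6 = -1, which agrees with 1 − 2 = -1.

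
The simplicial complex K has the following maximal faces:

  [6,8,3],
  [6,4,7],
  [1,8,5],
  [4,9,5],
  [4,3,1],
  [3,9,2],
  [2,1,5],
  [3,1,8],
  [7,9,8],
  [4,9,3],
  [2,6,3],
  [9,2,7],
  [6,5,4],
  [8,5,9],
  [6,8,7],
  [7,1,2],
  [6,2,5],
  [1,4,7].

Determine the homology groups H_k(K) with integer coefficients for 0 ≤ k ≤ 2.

H_0 ≅ Z,  H_1 ≅ Z^2,  H_2 ≅ Z.

Take the total order 1 < 2 < 3 < 4 < 5 < 6 < 7 < 8 < 9 on the vertex set. Then K (dimension 2) consists of the simplices:

  0-simplices (9): [1], [2], [3], [4], [5], [6], [7], [8], [9]
  1-simplices (27): (27 of them)
  2-simplices (18): [1,2,5], [1,2,7], [1,3,4], [1,3,8], [1,4,7], [1,5,8], [2,3,6], [2,3,9], [2,5,6], [2,7,9], [3,4,9], [3,6,8], [4,5,6], [4,5,9], [4,6,7], [5,8,9], [6,7,8], [7,8,9]

Hence C_0 ≅ Z^9, C_1 ≅ Z^27, C_2 ≅ Z^18.

The boundary map ∂_1: C_1 → C_0 is given by ∂[p,q] = [q] − [p]. For instance
  ∂[1,8] = [8] − [1].
The resulting 9×27 matrix has rank 8, and its Smith normal form has invariant factors (1,1,1,1,1,1,1,1).

∂_2: C_2 → C_1 maps a triangle to the signed sum of its edges. For instance
  ∂[1,3,8] = [3,8] − [1,8] + [1,3],
  ∂[4,5,6] = [5,6] − [4,6] + [4,5].
This gives a 27×18 integer matrix of rank 17; reducing to Smith normal form yields diagonal entries (1,1,1,1,1,1,1,1,1,1,1,1,1,1,1,1,1).

Computing H_k = (kernel of ∂_k) / (image of ∂_{k+1}):

  H_0: rank C_0 − rank ∂_1 = 9 − 8 = 1, and the invariant factors of ∂_1 are all 1, so H_0 ≅ Z.
  H_1: rank ker ∂_1 − rank ∂_2 = (27 − 8) − 17 = 2, and the invariant factors of ∂_2 are all 1, so H_1 ≅ Z^2.
  H_2: rank ker ∂_2 − rank ∂_3 = (18 − 17) − 0 = 1, and there is no ∂_3, so H_2 ≅ Z.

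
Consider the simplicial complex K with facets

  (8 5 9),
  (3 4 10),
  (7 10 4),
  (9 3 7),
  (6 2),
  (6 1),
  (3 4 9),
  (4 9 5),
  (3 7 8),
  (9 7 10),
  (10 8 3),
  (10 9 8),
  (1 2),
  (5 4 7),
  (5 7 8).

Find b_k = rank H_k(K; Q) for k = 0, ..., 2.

Fix the vertex order 1 < 2 < 3 < 4 < 5 < 6 < 7 < 8 < 9 < 10 and write every simplex with vertices in increasing order. Then dim K = 2 and the simplices of K are:

  0-simplices (10): [1], [2], [3], [4], [5], [6], [7], [8], [9], [10]
  1-simplices (21): [1,2], [1,6], [2,6], [3,4], [3,7], [3,8], [3,9], [3,10], [4,5], [4,7], [4,9], [4,10], [5,7], [5,8], [5,9], [7,8], [7,9], [7,10], [8,9], [8,10], [9,10]
  2-simplices (12): [3,4,9], [3,4,10], [3,7,8], [3,7,9], [3,8,10], [4,5,7], [4,5,9], [4,7,10], [5,7,8], [5,8,9], [7,9,10], [8,9,10]

Hence C_0 ≅ Z^10, C_1 ≅ Z^21, C_2 ≅ Z^12.

The boundary map ∂_1: C_1 → C_0 is given by ∂[p,q] = [q] − [p]. For instance
  ∂[3,9] = [9] − [3].
As a 10×21 matrix over Z this has rank 8, with invariant factors (1,1,1,1,1,1,1,1).

The boundary map ∂_2: C_2 → C_1 maps a triangle to the signed sum of its edges. For instance
  ∂[3,4,9] = [4,9] − [3,9] + [3,4],
  ∂[5,8,9] = [8,9] − [5,9] + [5,8].
The resulting 21×12 matrix has rank 12, and its Smith normal form has invariant factors (1,1,1,1,1,1,1,1,1,1,1,2).

Reading off H_k = ker ∂_k / im ∂_{k+1}:

  H_0: rank C_0 − rank ∂_1 = 10 − 8 = 2, and the invariant factors of ∂_1 are all 1, so H_0 = Z^2.
  H_1: rank ker ∂_1 − rank ∂_2 = (21 − 8) − 12 = 1, and ∂_2 has invariant factor 2 > 1, so H_1 = Z ⊕ Z_2.
  H_2: rank ker ∂_2 − rank ∂_3 = (12 − 12) − 0 = 0, and there is no ∂_3, so H_2 = 0.

(K is a triangulation of the disjoint union of the circle S^1 and the real projective plane RP^2.)

Hence the Betti numbers are b_0 = 2, b_1 = 1, b_2 = 0.

b_0 = 2, b_1 = 1, b_2 = 0.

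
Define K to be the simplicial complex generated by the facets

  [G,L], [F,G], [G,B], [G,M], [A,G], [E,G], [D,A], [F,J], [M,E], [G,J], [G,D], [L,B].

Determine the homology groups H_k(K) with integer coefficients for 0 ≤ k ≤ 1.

H_0 = Z,  H_1 = Z^4.

K has 9 vertices, 12 edges.
rank ∂_0 = 0, rank ∂_1 = 8 ⇒ b_0 = 9 − 0 − 8 = 1; all invariant factors of ∂_1 are 1 so no torsion. So H_0 ≅ Z.
rank ∂_1 = 8, rank ∂_2 = 0 ⇒ b_1 = 12 − 8 − 0 = 4. So H_1 ≅ Z^4.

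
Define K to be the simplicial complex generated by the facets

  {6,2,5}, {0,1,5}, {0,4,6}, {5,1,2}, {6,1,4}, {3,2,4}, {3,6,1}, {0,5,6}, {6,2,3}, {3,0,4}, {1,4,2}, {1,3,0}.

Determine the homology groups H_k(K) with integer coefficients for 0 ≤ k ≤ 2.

K has 7 vertices, 18 edges, 12 triangles.
rank ∂_0 = 0, rank ∂_1 = 6 ⇒ b_0 = 7 − 0 − 6 = 1; all invariant factors of ∂_1 are 1 so no torsion. So H_0 ≅ Z.
rank ∂_1 = 6, rank ∂_2 = 12 ⇒ b_1 = 18 − 6 − 12 = 0; ∂_2 has invariant factor(s) [2] giving torsion. So H_1 ≅ Z_2.
rank ∂_2 = 12, rank ∂_3 = 0 ⇒ b_2 = 12 − 12 − 0 = 0. So H_2 ≅ 0.

H_0 = Z,  H_1 = Z_2,  H_2 = 0.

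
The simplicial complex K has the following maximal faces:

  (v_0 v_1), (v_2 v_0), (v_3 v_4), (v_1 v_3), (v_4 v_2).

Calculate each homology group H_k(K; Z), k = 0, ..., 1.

Fix the vertex order v_0 < v_1 < v_2 < v_3 < v_4 and write every simplex with vertices in increasing order. Then dim K = 1 and the simplices of K are:

  0-simplices (5): [v_0], [v_1], [v_2], [v_3], [v_4]
  1-simplices (5): [v_0,v_1], [v_0,v_2], [v_1,v_3], [v_2,v_4], [v_3,v_4]

so the chain groups are C_0 ≅ Z^5, C_1 ≅ Z^5.

The boundary map ∂_1: C_1 → C_0 is given by ∂[p,q] = [q] − [p].
This gives a 5×5 integer matrix of rank 4; reducing to Smith normal form yields diagonal entries (1,1,1,1).

Reading off H_k = ker ∂_k / im ∂_{k+1}:

  H_0: rank C_0 − rank ∂_1 = 5 − 4 = 1, and the invariant factors of ∂_1 are all 1, so H_0 ≅ Z.
  H_1: rank ker ∂_1 − rank ∂_2 = (5 − 4) − 0 = 1, and there is no ∂_2, so H_1 ≅ Z.

As a check, the Euler characteristic is 5 − 5 = 0, which agrees with 1 − 1 = 0.

H_0 ≅ Z,  H_1 ≅ Z.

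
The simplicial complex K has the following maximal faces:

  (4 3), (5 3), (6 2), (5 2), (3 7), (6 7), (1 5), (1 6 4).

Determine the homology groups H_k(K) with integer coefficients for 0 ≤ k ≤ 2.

Take the total order 1 < 2 < 3 < 4 < 5 < 6 < 7 on the vertex set. Then K (dimension 2) consists of the simplices:

  0-simplices (7): [1], [2], [3], [4], [5], [6], [7]
  1-simplices (10): [1,4], [1,5], [1,6], [2,5], [2,6], [3,4], [3,5], [3,7], [4,6], [6,7]
  2-simplices (1): [1,4,6]

so the chain groups are C_0 ≅ Z^7, C_1 ≅ Z^10, C_2 ≅ Z^1.

The boundary map ∂_1: C_1 → C_0 is given by ∂[p,q] = [q] − [p].
As a 7×10 matrix over Z this has rank 6, with invariant factors (1,1,1,1,1,1).

Boundary ∂_2: C_2 → C_1 sends each 2-simplex [p,q,r] to [q,r] − [p,r] + [p,q]. For instance
  ∂[1,4,6] = [4,6] − [1,6] + [1,4].
This gives a 10×1 integer matrix of rank 1; reducing to Smith normal form yields diagonal entries (1).

Now H_k = ker ∂_k / im ∂_{k+1}, so:

  H_0: rank C_0 − rank ∂_1 = 7 − 6 = 1, and the invariant factors of ∂_1 are all 1, so H_0 ≅ Z.
  H_1: rank ker ∂_1 − rank ∂_2 = (10 − 6) − 1 = 3, and the invariant factors of ∂_2 are all 1, so H_1 ≅ Z^3.
  H_2: rank ker ∂_2 − rank ∂_3 = (1 − 1) − 0 = 0, and there is no ∂_3, so H_2 ≅ 0.

As a check, the Euler characteristic is 7 − 10 + 1 = -2, which agrees with 1 − 3 + 0 = -2.

H_0 ≅ Z,  H_1 ≅ Z^3,  H_2 = 0.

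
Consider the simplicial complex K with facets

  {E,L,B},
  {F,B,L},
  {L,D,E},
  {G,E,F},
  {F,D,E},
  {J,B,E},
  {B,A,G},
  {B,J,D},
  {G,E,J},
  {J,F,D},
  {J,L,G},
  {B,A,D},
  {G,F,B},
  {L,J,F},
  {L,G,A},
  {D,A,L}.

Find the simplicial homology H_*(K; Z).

H_0 ≅ Z,  H_1 ≅ Z^2,  H_2 ≅ Z.

Take the total order A < B < D < E < F < G < J < L on the vertex set. Then K (dimension 2) consists of the simplices:

  0-simplices (8): A, B, D, E, F, G, J, L
  1-simplices (24): AB, AD, AG, AL, BD, BE, BF, BG, BJ, BL, DE, DF, DJ, DL, EF, EG, EJ, EL, FG, FJ, FL, GJ, GL, JL
  2-simplices (16): ABD, ABG, ADL, AGL, BDJ, BEJ, BEL, BFG, BFL, DEF, DEL, DFJ, EFG, EGJ, FJL, GJL

Hence C_0 ≅ Z^8, C_1 ≅ Z^24, C_2 ≅ Z^16.

Boundary ∂_1: C_1 → C_0 is given by ∂[p,q] = [q] − [p].
The 8×24 boundary matrix has rank 7 and Smith normal form diag(1,1,1,1,1,1,1).

The boundary map ∂_2: C_2 → C_1 sends each 2-simplex [p,q,r] to [q,r] − [p,r] + [p,q]. For instance
  ∂ABG = BG − AG + AB,
  ∂ADL = DL − AL + AD.
As a 24×16 matrix over Z this has rank 15, with invariant factors (1,1,1,1,1,1,1,1,1,1,1,1,1,1,1).

From H_k ≅ ker(∂_k) / im(∂_{k+1}) we obtain:

  H_0: rank C_0 − rank ∂_1 = 8 − 7 = 1, and the invariant factors of ∂_1 are all 1, so H_0 = Z.
  H_1: rank ker ∂_1 − rank ∂_2 = (24 − 7) − 15 = 2, and the invariant factors of ∂_2 are all 1, so H_1 = Z^2.
  H_2: rank ker ∂_2 − rank ∂_3 = (16 − 15) − 0 = 1, and there is no ∂_3, so H_2 = Z.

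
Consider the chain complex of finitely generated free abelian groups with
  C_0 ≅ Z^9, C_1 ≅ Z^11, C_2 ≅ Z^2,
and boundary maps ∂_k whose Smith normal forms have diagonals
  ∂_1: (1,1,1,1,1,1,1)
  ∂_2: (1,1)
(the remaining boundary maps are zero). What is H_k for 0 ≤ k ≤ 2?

H_0 = Z^2,  H_1 = Z^2,  H_2 = 0.

H_0: b_0 = 9 − 0 − 7 = 2; torsion from ∂_1 factors > 1: none. So H_0 = Z^2.
H_1: b_1 = 11 − 7 − 2 = 2; torsion from ∂_2 factors > 1: none. So H_1 = Z^2.
H_2: b_2 = 2 − 2 − 0 = 0; torsion from ∂_3 factors > 1: none. So H_2 = 0.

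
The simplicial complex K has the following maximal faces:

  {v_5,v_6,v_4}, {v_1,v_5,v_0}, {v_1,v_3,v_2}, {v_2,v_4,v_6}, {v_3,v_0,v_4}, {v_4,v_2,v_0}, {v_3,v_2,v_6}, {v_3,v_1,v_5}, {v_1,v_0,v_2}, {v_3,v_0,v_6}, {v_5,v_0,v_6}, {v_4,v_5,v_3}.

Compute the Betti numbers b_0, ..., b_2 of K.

K has 7 vertices, 18 edges, 12 triangles.
rank ∂_0 = 0, rank ∂_1 = 6 ⇒ b_0 = 7 − 0 − 6 = 1; all invariant factors of ∂_1 are 1 so no torsion. So H_0 = Z.
rank ∂_1 = 6, rank ∂_2 = 12 ⇒ b_1 = 18 − 6 − 12 = 0; ∂_2 has invariant factor(s) [2] giving torsion. So H_1 = Z/2Z.
rank ∂_2 = 12, rank ∂_3 = 0 ⇒ b_2 = 12 − 12 − 0 = 0. So H_2 = 0.

b_0 = 1, b_1 = 0, b_2 = 0.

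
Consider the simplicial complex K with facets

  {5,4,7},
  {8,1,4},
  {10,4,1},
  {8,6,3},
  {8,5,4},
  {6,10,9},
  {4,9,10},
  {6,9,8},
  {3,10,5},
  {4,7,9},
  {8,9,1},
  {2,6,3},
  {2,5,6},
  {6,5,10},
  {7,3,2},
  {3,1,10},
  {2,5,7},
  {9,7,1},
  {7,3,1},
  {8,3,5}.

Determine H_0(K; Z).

H_0 ≅ Z.

Take the total order 1 < 2 < 3 < 4 < 5 < 6 < 7 < 8 < 9 < 10 on the vertex set. Then K (dimension 2) consists of the simplices:

  0-simplices (10): [1], [2], [3], [4], [5], [6], [7], [8], [9], [10]
  1-simplices (30): (30 of them)
  2-simplices (20): (20 of them)

Hence C_0 ≅ Z^10, C_1 ≅ Z^30, C_2 ≅ Z^20.

Boundary ∂_1: C_1 → C_0 sends each edge [p,q] (with p < q) to q − p.
As a 10×30 matrix over Z this has rank 9, with invariant factors (1,1,1,1,1,1,1,1,1).

∂_2: C_2 → C_1 acts by ∂[p,q,r] = [q,r] − [p,r] + [p,q]. For instance
  ∂[4,7,9] = [7,9] − [4,9] + [4,7],
  ∂[2,5,6] = [5,6] − [2,6] + [2,5].
The resulting 30×20 matrix has rank 20, and its Smith normal form has invariant factors (1,1,1,1,1,1,1,1,1,1,1,1,1,1,1,1,1,1,1,2).

Now H_k = ker ∂_k / im ∂_{k+1}, so:

  H_0: rank C_0 − rank ∂_1 = 10 − 9 = 1, and the invariant factors of ∂_1 are all 1, so H_0 ≅ Z.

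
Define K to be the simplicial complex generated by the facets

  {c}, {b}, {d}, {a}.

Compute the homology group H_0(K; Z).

Fix the vertex order a < b < c < d and write every simplex with vertices in increasing order. Then dim K = 0 and the simplices of K are:

  0-simplices (4): a, b, c, d

giving chain groups C_0 ≅ Z^4.

Computing H_k = (kernel of ∂_k) / (image of ∂_{k+1}):

  H_0: rank C_0 − rank ∂_1 = 4 − 0 = 4, and there is no ∂_1, so H_0 = Z^4.

(K is a triangulation of a set of 4 points.)

H_0 ≅ Z^4.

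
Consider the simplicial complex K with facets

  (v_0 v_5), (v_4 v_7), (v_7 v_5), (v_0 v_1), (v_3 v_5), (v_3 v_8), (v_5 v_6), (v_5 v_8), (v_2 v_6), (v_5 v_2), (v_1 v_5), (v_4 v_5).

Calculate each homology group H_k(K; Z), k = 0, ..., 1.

We work with the vertex ordering v_0 < v_1 < v_2 < v_3 < v_4 < v_5 < v_6 < v_7 < v_8. The simplices of K, each written with vertices in increasing order, are:

  0-simplices (9): [v_0], [v_1], [v_2], [v_3], [v_4], [v_5], [v_6], [v_7], [v_8]
  1-simplices (12): [v_0,v_1], [v_0,v_5], [v_1,v_5], [v_2,v_5], [v_2,v_6], [v_3,v_5], [v_3,v_8], [v_4,v_5], [v_4,v_7], [v_5,v_6], [v_5,v_7], [v_5,v_8]

giving chain groups C_0 ≅ Z^9, C_1 ≅ Z^12.

∂_1: C_1 → C_0 maps an edge to its endpoints' difference, ∂[p,q] = q − p.
As a 9×12 matrix over Z this has rank 8, with invariant factors (1,1,1,1,1,1,1,1).

Now H_k = ker ∂_k / im ∂_{k+1}, so:

  H_0: rank C_0 − rank ∂_1 = 9 − 8 = 1, and the invariant factors of ∂_1 are all 1, so H_0 = Z.
  H_1: rank ker ∂_1 − rank ∂_2 = (12 − 8) − 0 = 4, and there is no ∂_2, so H_1 = Z^4.

As a check, the Euler characteristic is 9 − 12 = -3, which agrees with 1 − 4 = -3.
(K is a triangulation of a wedge of 4 circles.)

H_0 = Z,  H_1 = Z^4.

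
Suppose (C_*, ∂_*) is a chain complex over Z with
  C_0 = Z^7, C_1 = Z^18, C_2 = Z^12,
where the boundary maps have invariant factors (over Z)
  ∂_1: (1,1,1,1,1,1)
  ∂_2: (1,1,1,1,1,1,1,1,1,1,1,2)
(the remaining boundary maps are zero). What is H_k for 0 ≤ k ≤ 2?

H_0 = Z,  H_1 = Z/2Z,  H_2 = 0.

H_0: b_0 = 7 − 0 − 6 = 1; torsion from ∂_1 factors > 1: none. So H_0 = Z.
H_1: b_1 = 18 − 6 − 12 = 0; torsion from ∂_2 factors > 1: [2]. So H_1 = Z/2Z.
H_2: b_2 = 12 − 12 − 0 = 0; torsion from ∂_3 factors > 1: none. So H_2 = 0.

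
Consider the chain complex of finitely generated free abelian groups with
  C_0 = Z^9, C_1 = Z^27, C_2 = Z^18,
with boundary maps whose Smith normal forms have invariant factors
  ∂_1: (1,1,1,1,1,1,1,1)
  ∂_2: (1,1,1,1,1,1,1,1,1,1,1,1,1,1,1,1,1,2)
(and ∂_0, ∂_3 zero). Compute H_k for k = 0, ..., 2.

H_0: b_0 = 9 − 0 − 8 = 1; torsion from ∂_1 factors > 1: none. So H_0 = Z.
H_1: b_1 = 27 − 8 − 18 = 1; torsion from ∂_2 factors > 1: [2]. So H_1 = Z ⊕ Z_2.
H_2: b_2 = 18 − 18 − 0 = 0; torsion from ∂_3 factors > 1: none. So H_2 = 0.

H_0 = Z,  H_1 = Z ⊕ Z_2,  H_2 = 0.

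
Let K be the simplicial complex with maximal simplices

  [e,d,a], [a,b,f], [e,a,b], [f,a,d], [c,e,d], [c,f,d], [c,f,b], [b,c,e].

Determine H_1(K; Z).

H_1 = 0.

We work with the vertex ordering a < b < c < d < e < f. The simplices of K, each written with vertices in increasing order, are:

  0-simplices (6): a, b, c, d, e, f
  1-simplices (12): ab, ad, ae, af, bc, be, bf, cd, ce, cf, de, df
  2-simplices (8): abe, abf, ade, adf, bce, bcf, cde, cdf

so the chain groups are C_0 ≅ Z^6, C_1 ≅ Z^12, C_2 ≅ Z^8.

The boundary map ∂_1: C_1 → C_0 maps an edge to its endpoints' difference, ∂[p,q] = q − p. For instance
  ∂af = f − a.
The resulting 6×12 matrix has rank 5, and its Smith normal form has invariant factors (1,1,1,1,1).

Boundary ∂_2: C_2 → C_1 acts by ∂[p,q,r] = [q,r] − [p,r] + [p,q]. For instance
  ∂bce = ce − be + bc,
  ∂cdf = df − cf + cd.
As a 12×8 matrix over Z this has rank 7, with invariant factors (1,1,1,1,1,1,1).

Computing H_k = (kernel of ∂_k) / (image of ∂_{k+1}):

  H_1: rank ker ∂_1 − rank ∂_2 = (12 − 5) − 7 = 0, and the invariant factors of ∂_2 are all 1, so H_1 = 0.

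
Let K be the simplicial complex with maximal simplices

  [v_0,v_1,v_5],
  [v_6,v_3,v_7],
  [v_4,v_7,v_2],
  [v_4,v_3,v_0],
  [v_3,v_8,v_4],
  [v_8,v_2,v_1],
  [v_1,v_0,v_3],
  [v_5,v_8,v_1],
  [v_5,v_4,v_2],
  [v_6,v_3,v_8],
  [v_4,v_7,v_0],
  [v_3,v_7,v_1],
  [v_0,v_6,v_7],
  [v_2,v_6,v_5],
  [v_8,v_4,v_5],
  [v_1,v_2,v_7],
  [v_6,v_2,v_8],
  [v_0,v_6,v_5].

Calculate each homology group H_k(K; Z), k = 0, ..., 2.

H_0 ≅ Z,  H_1 ≅ Z ⊕ Z/2Z,  H_2 = 0.

Take the total order v_0 < v_1 < v_2 < v_3 < v_4 < v_5 < v_6 < v_7 < v_8 on the vertex set. Then K (dimension 2) consists of the simplices:

  0-simplices (9): [v_0], [v_1], [v_2], [v_3], [v_4], [v_5], [v_6], [v_7], [v_8]
  1-simplices (27): (27 of them)
  2-simplices (18): (18 of them)

so the chain groups are C_0 ≅ Z^9, C_1 ≅ Z^27, C_2 ≅ Z^18.

∂_1: C_1 → C_0 maps an edge to its endpoints' difference, ∂[p,q] = q − p.
This gives a 9×27 integer matrix of rank 8; reducing to Smith normal form yields diagonal entries (1,1,1,1,1,1,1,1).

Boundary ∂_2: C_2 → C_1 acts by ∂[p,q,r] = [q,r] − [p,r] + [p,q]. For instance
  ∂[v_1,v_5,v_8] = [v_5,v_8] − [v_1,v_8] + [v_1,v_5],
  ∂[v_2,v_4,v_5] = [v_4,v_5] − [v_2,v_5] + [v_2,v_4].
This gives a 27×18 integer matrix of rank 18; reducing to Smith normal form yields diagonal entries (1,1,1,1,1,1,1,1,1,1,1,1,1,1,1,1,1,2).

From H_k ≅ ker(∂_k) / im(∂_{k+1}) we obtain:

  H_0: rank C_0 − rank ∂_1 = 9 − 8 = 1, and the invariant factors of ∂_1 are all 1, so H_0 = Z.
  H_1: rank ker ∂_1 − rank ∂_2 = (27 − 8) − 18 = 1, and ∂_2 has invariant factor 2 > 1, so H_1 = Z ⊕ Z/2Z.
  H_2: rank ker ∂_2 − rank ∂_3 = (18 − 18) − 0 = 0, and there is no ∂_3, so H_2 = 0.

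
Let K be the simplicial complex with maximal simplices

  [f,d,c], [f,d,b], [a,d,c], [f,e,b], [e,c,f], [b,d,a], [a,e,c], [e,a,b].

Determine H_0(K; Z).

We work with the vertex ordering a < b < c < d < e < f. The simplices of K, each written with vertices in increasing order, are:

  0-simplices (6): a, b, c, d, e, f
  1-simplices (12): ab, ac, ad, ae, bd, be, bf, cd, ce, cf, df, ef
  2-simplices (8): abd, abe, acd, ace, bdf, bef, cdf, cef

giving chain groups C_0 ≅ Z^6, C_1 ≅ Z^12, C_2 ≅ Z^8.

∂_1: C_1 → C_0 maps an edge to its endpoints' difference, ∂[p,q] = q − p. For instance
  ∂df = f − d.
The resulting 6×12 matrix has rank 5, and its Smith normal form has invariant factors (1,1,1,1,1).

Boundary ∂_2: C_2 → C_1 sends each 2-simplex [p,q,r] to [q,r] − [p,r] + [p,q]. For instance
  ∂cef = ef − cf + ce,
  ∂cdf = df − cf + cd.
This gives a 12×8 integer matrix of rank 7; reducing to Smith normal form yields diagonal entries (1,1,1,1,1,1,1).

Computing H_k = (kernel of ∂_k) / (image of ∂_{k+1}):

  H_0: rank C_0 − rank ∂_1 = 6 − 5 = 1, and the invariant factors of ∂_1 are all 1, so H_0 ≅ Z.

(K is a triangulation of the 2-sphere S^2.)

H_0 ≅ Z.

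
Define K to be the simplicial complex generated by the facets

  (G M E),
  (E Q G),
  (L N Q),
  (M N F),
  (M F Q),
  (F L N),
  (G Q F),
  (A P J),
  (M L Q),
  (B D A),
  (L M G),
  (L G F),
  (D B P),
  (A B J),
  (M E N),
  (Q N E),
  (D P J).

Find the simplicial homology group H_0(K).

Order the vertices as A < B < D < E < F < G < J < L < M < N < P < Q. Listing each simplex with vertices in this order, K has dimension 2 with simplices:

  0-simplices (12): A, B, D, E, F, G, J, L, M, N, P, Q
  1-simplices (28): AB, AD, AJ, AP, BD, BJ, BP, DJ, DP, EG, EM, EN, EQ, FG, FL, FM, FN, FQ, GL, GM, GQ, JP, LM, LN, LQ, MN, MQ, NQ
  2-simplices (17): ABD, ABJ, AJP, BDP, DJP, EGM, EGQ, EMN, ENQ, FGL, FGQ, FLN, FMN, FMQ, GLM, LMQ, LNQ

giving chain groups C_0 ≅ Z^12, C_1 ≅ Z^28, C_2 ≅ Z^17.

∂_1: C_1 → C_0 maps an edge to its endpoints' difference, ∂[p,q] = q − p.
As a 12×28 matrix over Z this has rank 10, with invariant factors (1,1,1,1,1,1,1,1,1,1).

Boundary ∂_2: C_2 → C_1 maps a triangle to the signed sum of its edges. For instance
  ∂AJP = JP − AP + AJ,
  ∂ABJ = BJ − AJ + AB.
As a 28×17 matrix over Z this has rank 17, with invariant factors (1,1,1,1,1,1,1,1,1,1,1,1,1,1,1,1,2).

Reading off H_k = ker ∂_k / im ∂_{k+1}:

  H_0: rank C_0 − rank ∂_1 = 12 − 10 = 2, and the invariant factors of ∂_1 are all 1, so H_0 ≅ Z^2.

(K is a triangulation of the disjoint union of the real projective plane RP^2 and the Möbius band.)

H_0 ≅ Z^2.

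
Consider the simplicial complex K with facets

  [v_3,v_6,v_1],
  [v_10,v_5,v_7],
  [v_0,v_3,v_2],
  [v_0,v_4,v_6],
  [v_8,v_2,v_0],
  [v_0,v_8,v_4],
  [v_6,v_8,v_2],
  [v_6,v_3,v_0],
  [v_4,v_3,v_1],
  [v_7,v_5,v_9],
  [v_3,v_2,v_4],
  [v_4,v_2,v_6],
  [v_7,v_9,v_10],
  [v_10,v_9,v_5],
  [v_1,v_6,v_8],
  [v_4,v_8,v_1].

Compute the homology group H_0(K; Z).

Take the total order v_0 < v_1 < v_2 < v_3 < v_4 < v_5 < v_6 < v_7 < v_8 < v_9 < v_10 on the vertex set. Then K (dimension 2) consists of the simplices:

  0-simplices (11): [v_0], [v_1], [v_2], [v_3], [v_4], [v_5], [v_6], [v_7], [v_8], [v_9], [v_10]
  1-simplices (24): (24 of them)
  2-simplices (16): (16 of them)

giving chain groups C_0 ≅ Z^11, C_1 ≅ Z^24, C_2 ≅ Z^16.

The boundary map ∂_1: C_1 → C_0 is given by ∂[p,q] = [q] − [p]. For instance
  ∂[v_5,v_9] = [v_9] − [v_5].
This gives a 11×24 integer matrix of rank 9; reducing to Smith normal form yields diagonal entries (1,1,1,1,1,1,1,1,1).

∂_2: C_2 → C_1 maps a triangle to the signed sum of its edges. For instance
  ∂[v_1,v_3,v_4] = [v_3,v_4] − [v_1,v_4] + [v_1,v_3],
  ∂[v_5,v_7,v_10] = [v_7,v_10] − [v_5,v_10] + [v_5,v_7].
The 24×16 boundary matrix has rank 15 and Smith normal form diag(1,1,1,1,1,1,1,1,1,1,1,1,1,1,2).

Now H_k = ker ∂_k / im ∂_{k+1}, so:

  H_0: rank C_0 − rank ∂_1 = 11 − 9 = 2, and the invariant factors of ∂_1 are all 1, so H_0 = Z^2.

(K is a triangulation of the disjoint union of the real projective plane RP^2 and the 2-sphere S^2.)

H_0 ≅ Z^2.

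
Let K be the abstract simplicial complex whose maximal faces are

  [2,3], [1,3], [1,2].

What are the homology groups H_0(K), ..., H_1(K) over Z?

We work with the vertex ordering 1 < 2 < 3. The simplices of K, each written with vertices in increasing order, are:

  0-simplices (3): [1], [2], [3]
  1-simplices (3): [1,2], [1,3], [2,3]

giving chain groups C_0 ≅ Z^3, C_1 ≅ Z^3.

∂_1: C_1 → C_0 sends each edge [p,q] (with p < q) to q − p.
The 3×3 boundary matrix has rank 2 and Smith normal form diag(1,1).

From H_k ≅ ker(∂_k) / im(∂_{k+1}) we obtain:

  H_0: rank C_0 − rank ∂_1 = 3 − 2 = 1, and the invariant factors of ∂_1 are all 1, so H_0 = Z.
  H_1: rank ker ∂_1 − rank ∂_2 = (3 − 2) − 0 = 1, and there is no ∂_2, so H_1 = Z.

(K is a triangulation of the circle S^1.)

H_0 = Z,  H_1 = Z.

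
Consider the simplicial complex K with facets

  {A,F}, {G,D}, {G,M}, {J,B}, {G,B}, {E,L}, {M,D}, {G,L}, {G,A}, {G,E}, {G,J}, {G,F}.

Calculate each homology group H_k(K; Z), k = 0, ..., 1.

Fix the vertex order A < B < D < E < F < G < J < L < M and write every simplex with vertices in increasing order. Then dim K = 1 and the simplices of K are:

  0-simplices (9): A, B, D, E, F, G, J, L, M
  1-simplices (12): AF, AG, BG, BJ, DG, DM, EG, EL, FG, GJ, GL, GM

Hence C_0 ≅ Z^9, C_1 ≅ Z^12.

∂_1: C_1 → C_0 sends each edge [p,q] (with p < q) to q − p.
The 9×12 boundary matrix has rank 8 and Smith normal form diag(1,1,1,1,1,1,1,1).

From H_k ≅ ker(∂_k) / im(∂_{k+1}) we obtain:

  H_0: rank C_0 − rank ∂_1 = 9 − 8 = 1, and the invariant factors of ∂_1 are all 1, so H_0 = Z.
  H_1: rank ker ∂_1 − rank ∂_2 = (12 − 8) − 0 = 4, and there is no ∂_2, so H_1 = Z^4.

H_0 ≅ Z,  H_1 ≅ Z^4.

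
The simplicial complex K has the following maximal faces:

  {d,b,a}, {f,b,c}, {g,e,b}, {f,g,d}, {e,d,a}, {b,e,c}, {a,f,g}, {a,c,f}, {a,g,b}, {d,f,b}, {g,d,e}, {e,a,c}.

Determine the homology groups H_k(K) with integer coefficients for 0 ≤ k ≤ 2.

H_0 = Z,  H_1 = Z/2,  H_2 = 0.

K has 7 vertices, 18 edges, 12 triangles.
rank ∂_0 = 0, rank ∂_1 = 6 ⇒ b_0 = 7 − 0 − 6 = 1; all invariant factors of ∂_1 are 1 so no torsion. So H_0 = Z.
rank ∂_1 = 6, rank ∂_2 = 12 ⇒ b_1 = 18 − 6 − 12 = 0; ∂_2 has invariant factor(s) [2] giving torsion. So H_1 = Z/2.
rank ∂_2 = 12, rank ∂_3 = 0 ⇒ b_2 = 12 − 12 − 0 = 0. So H_2 = 0.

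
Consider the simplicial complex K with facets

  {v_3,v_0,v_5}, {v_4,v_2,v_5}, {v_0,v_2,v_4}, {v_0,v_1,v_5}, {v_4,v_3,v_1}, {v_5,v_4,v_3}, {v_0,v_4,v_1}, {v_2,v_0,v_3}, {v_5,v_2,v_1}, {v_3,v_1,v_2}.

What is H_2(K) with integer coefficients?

K has 6 vertices, 15 edges, 10 triangles.
rank ∂_2 = 10, rank ∂_3 = 0 ⇒ b_2 = 10 − 10 − 0 = 0. So H_2 = 0.

H_2 = 0.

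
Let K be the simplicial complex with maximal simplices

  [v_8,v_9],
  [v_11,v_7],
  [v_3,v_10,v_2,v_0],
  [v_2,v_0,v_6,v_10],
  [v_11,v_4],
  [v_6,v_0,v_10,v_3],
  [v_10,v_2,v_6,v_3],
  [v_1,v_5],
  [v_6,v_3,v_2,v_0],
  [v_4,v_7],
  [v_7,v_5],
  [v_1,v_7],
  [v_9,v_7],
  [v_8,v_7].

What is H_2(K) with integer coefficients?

H_2 ≅ 0.

Take the total order v_0 < v_1 < v_2 < v_3 < v_4 < v_5 < v_6 < v_7 < v_8 < v_9 < v_10 < v_11 on the vertex set. Then K (dimension 3) consists of the simplices:

  0-simplices (12): [v_0], [v_1], [v_2], [v_3], [v_4], [v_5], [v_6], [v_7], [v_8], [v_9], [v_10], [v_11]
  1-simplices (19): (19 of them)
  2-simplices (10): [v_0,v_2,v_3], [v_0,v_2,v_6], [v_0,v_2,v_10], [v_0,v_3,v_6], [v_0,v_3,v_10], [v_0,v_6,v_10], [v_2,v_3,v_6], [v_2,v_3,v_10], [v_2,v_6,v_10], [v_3,v_6,v_10]
  3-simplices (5): [v_0,v_2,v_3,v_6], [v_0,v_2,v_3,v_10], [v_0,v_2,v_6,v_10], [v_0,v_3,v_6,v_10], [v_2,v_3,v_6,v_10]

so the chain groups are C_0 ≅ Z^12, C_1 ≅ Z^19, C_2 ≅ Z^10, C_3 ≅ Z^5.

∂_1: C_1 → C_0 maps an edge to its endpoints' difference, ∂[p,q] = q − p.
The 12×19 boundary matrix has rank 10 and Smith normal form diag(1,1,1,1,1,1,1,1,1,1).

Boundary ∂_2: C_2 → C_1 sends each 2-simplex [p,q,r] to [q,r] − [p,r] + [p,q]. For instance
  ∂[v_2,v_3,v_10] = [v_3,v_10] − [v_2,v_10] + [v_2,v_3],
  ∂[v_0,v_3,v_10] = [v_3,v_10] − [v_0,v_10] + [v_0,v_3].
The 19×10 boundary matrix has rank 6 and Smith normal form diag(1,1,1,1,1,1).

Boundary ∂_3: C_3 → C_2 sends each 3-simplex σ to the alternating sum Σ_i (−1)^i (σ with its i-th vertex removed). For instance
  ∂[v_0,v_3,v_6,v_10] = [v_3,v_6,v_10] − [v_0,v_6,v_10] + [v_0,v_3,v_10] − [v_0,v_3,v_6],
  ∂[v_2,v_3,v_6,v_10] = [v_3,v_6,v_10] − [v_2,v_6,v_10] + [v_2,v_3,v_10] − [v_2,v_3,v_6].
The 10×5 boundary matrix has rank 4 and Smith normal form diag(1,1,1,1).

From H_k ≅ ker(∂_k) / im(∂_{k+1}) we obtain:

  H_2: rank ker ∂_2 − rank ∂_3 = (10 − 6) − 4 = 0, and the invariant factors of ∂_3 are all 1, so H_2 ≅ 0.

(K is a triangulation of the disjoint union of the 3-sphere S^3 and a wedge of 3 circles.)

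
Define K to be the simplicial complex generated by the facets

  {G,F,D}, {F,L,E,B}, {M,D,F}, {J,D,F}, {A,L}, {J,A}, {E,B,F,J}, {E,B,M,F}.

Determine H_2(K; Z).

H_2 ≅ 0.

Fix the vertex order A < B < D < E < F < G < J < L < M and write every simplex with vertices in increasing order. Then dim K = 3 and the simplices of K are:

  0-simplices (9): A, B, D, E, F, G, J, L, M
  1-simplices (19): AJ, AL, BE, BF, BJ, BL, BM, DF, DG, DJ, DM, EF, EJ, EL, EM, FG, FJ, FL, FM
  2-simplices (13): BEF, BEJ, BEL, BEM, BFJ, BFL, BFM, DFG, DFJ, DFM, EFJ, EFL, EFM
  3-simplices (3): BEFJ, BEFL, BEFM

giving chain groups C_0 ≅ Z^9, C_1 ≅ Z^19, C_2 ≅ Z^13, C_3 ≅ Z^3.

∂_1: C_1 → C_0 sends each edge [p,q] (with p < q) to q − p.
The resulting 9×19 matrix has rank 8, and its Smith normal form has invariant factors (1,1,1,1,1,1,1,1).

Boundary ∂_2: C_2 → C_1 maps a triangle to the signed sum of its edges. For instance
  ∂BEL = EL − BL + BE,
  ∂DFJ = FJ − DJ + DF.
As a 19×13 matrix over Z this has rank 10, with invariant factors (1,1,1,1,1,1,1,1,1,1).

Boundary ∂_3: C_3 → C_2 sends each 3-simplex σ to the alternating sum Σ_i (−1)^i (σ with its i-th vertex removed). For instance
  ∂BEFM = EFM − BFM + BEM − BEF,
  ∂BEFJ = EFJ − BFJ + BEJ − BEF.
This gives a 13×3 integer matrix of rank 3; reducing to Smith normal form yields diagonal entries (1,1,1).

Reading off H_k = ker ∂_k / im ∂_{k+1}:

  H_2: rank ker ∂_2 − rank ∂_3 = (13 − 10) − 3 = 0, and the invariant factors of ∂_3 are all 1, so H_2 ≅ 0.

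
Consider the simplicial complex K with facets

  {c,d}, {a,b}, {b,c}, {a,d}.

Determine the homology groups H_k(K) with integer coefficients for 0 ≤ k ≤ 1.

H_0 = Z,  H_1 = Z.

We work with the vertex ordering a < b < c < d. The simplices of K, each written with vertices in increasing order, are:

  0-simplices (4): a, b, c, d
  1-simplices (4): ab, ad, bc, cd

Hence C_0 ≅ Z^4, C_1 ≅ Z^4.

The boundary map ∂_1: C_1 → C_0 sends each edge [p,q] (with p < q) to q − p.
The resulting 4×4 matrix has rank 3, and its Smith normal form has invariant factors (1,1,1).

Reading off H_k = ker ∂_k / im ∂_{k+1}:

  H_0: rank C_0 − rank ∂_1 = 4 − 3 = 1, and the invariant factors of ∂_1 are all 1, so H_0 = Z.
  H_1: rank ker ∂_1 − rank ∂_2 = (4 − 3) − 0 = 1, and there is no ∂_2, so H_1 = Z.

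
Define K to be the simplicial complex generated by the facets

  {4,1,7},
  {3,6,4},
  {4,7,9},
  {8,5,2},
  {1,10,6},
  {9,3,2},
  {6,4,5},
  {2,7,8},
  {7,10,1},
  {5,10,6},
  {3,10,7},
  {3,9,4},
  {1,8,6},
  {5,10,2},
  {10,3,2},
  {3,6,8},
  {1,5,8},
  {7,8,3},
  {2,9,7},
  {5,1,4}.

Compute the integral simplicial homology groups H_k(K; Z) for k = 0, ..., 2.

H_0 ≅ Z,  H_1 ≅ Z ⊕ Z/2,  H_2 = 0.

Order the vertices as 1 < 2 < 3 < 4 < 5 < 6 < 7 < 8 < 9 < 10. Listing each simplex with vertices in this order, K has dimension 2 with simplices:

  0-simplices (10): [1], [2], [3], [4], [5], [6], [7], [8], [9], [10]
  1-simplices (30): (30 of them)
  2-simplices (20): (20 of them)

Hence C_0 ≅ Z^10, C_1 ≅ Z^30, C_2 ≅ Z^20.

The boundary map ∂_1: C_1 → C_0 is given by ∂[p,q] = [q] − [p]. For instance
  ∂[5,6] = [6] − [5].
The 10×30 boundary matrix has rank 9 and Smith normal form diag(1,1,1,1,1,1,1,1,1).

The boundary map ∂_2: C_2 → C_1 maps a triangle to the signed sum of its edges. For instance
  ∂[1,5,8] = [5,8] − [1,8] + [1,5],
  ∂[1,7,10] = [7,10] − [1,10] + [1,7].
The resulting 30×20 matrix has rank 20, and its Smith normal form has invariant factors (1,1,1,1,1,1,1,1,1,1,1,1,1,1,1,1,1,1,1,2).

Reading off H_k = ker ∂_k / im ∂_{k+1}:

  H_0: rank C_0 − rank ∂_1 = 10 − 9 = 1, and the invariant factors of ∂_1 are all 1, so H_0 ≅ Z.
  H_1: rank ker ∂_1 − rank ∂_2 = (30 − 9) − 20 = 1, and ∂_2 has invariant factor 2 > 1, so H_1 ≅ Z ⊕ Z/2.
  H_2: rank ker ∂_2 − rank ∂_3 = (20 − 20) − 0 = 0, and there is no ∂_3, so H_2 ≅ 0.

As a check, the Euler characteristic is 10 − 30 + 20 = 0, which agrees with 1 − 1 + 0 = 0.
(K is a triangulation of the Klein bottle.)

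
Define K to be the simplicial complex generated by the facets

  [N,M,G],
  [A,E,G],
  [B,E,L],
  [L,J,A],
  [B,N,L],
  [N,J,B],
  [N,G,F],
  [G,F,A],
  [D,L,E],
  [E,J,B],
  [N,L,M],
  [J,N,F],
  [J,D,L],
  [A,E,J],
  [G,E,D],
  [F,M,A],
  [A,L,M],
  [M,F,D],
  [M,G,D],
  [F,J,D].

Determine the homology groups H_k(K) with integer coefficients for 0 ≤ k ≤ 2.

H_0 ≅ Z,  H_1 ≅ Z ⊕ Z/2Z,  H_2 = 0.

Order the vertices as A < B < D < E < F < G < J < L < M < N. Listing each simplex with vertices in this order, K has dimension 2 with simplices:

  0-simplices (10): A, B, D, E, F, G, J, L, M, N
  1-simplices (30): AE, AF, AG, AJ, AL, AM, BE, BJ, BL, BN, DE, DF, DG, DJ, DL, DM, EG, EJ, EL, FG, FJ, FM, FN, GM, GN, JL, JN, LM, LN, MN
  2-simplices (20): AEG, AEJ, AFG, AFM, AJL, ALM, BEJ, BEL, BJN, BLN, DEG, DEL, DFJ, DFM, DGM, DJL, FGN, FJN, GMN, LMN

giving chain groups C_0 ≅ Z^10, C_1 ≅ Z^30, C_2 ≅ Z^20.

∂_1: C_1 → C_0 maps an edge to its endpoints' difference, ∂[p,q] = q − p.
As a 10×30 matrix over Z this has rank 9, with invariant factors (1,1,1,1,1,1,1,1,1).

The boundary map ∂_2: C_2 → C_1 acts by ∂[p,q,r] = [q,r] − [p,r] + [p,q]. For instance
  ∂AFG = FG − AG + AF,
  ∂AJL = JL − AL + AJ.
As a 30×20 matrix over Z this has rank 20, with invariant factors (1,1,1,1,1,1,1,1,1,1,1,1,1,1,1,1,1,1,1,2).

Reading off H_k = ker ∂_k / im ∂_{k+1}:

  H_0: rank C_0 − rank ∂_1 = 10 − 9 = 1, and the invariant factors of ∂_1 are all 1, so H_0 ≅ Z.
  H_1: rank ker ∂_1 − rank ∂_2 = (30 − 9) − 20 = 1, and ∂_2 has invariant factor 2 > 1, so H_1 ≅ Z ⊕ Z/2Z.
  H_2: rank ker ∂_2 − rank ∂_3 = (20 − 20) − 0 = 0, and there is no ∂_3, so H_2 ≅ 0.

As a check, the Euler characteristic is 10 − 30 + 20 = 0, which agrees with 1 − 1 + 0 = 0.
(K is a triangulation of the Klein bottle.)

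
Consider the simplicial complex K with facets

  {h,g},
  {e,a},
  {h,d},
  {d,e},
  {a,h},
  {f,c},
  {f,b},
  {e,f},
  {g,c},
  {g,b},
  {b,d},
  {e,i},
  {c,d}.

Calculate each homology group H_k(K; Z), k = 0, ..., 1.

Take the total order a < b < c < d < e < f < g < h < i on the vertex set. Then K (dimension 1) consists of the simplices:

  0-simplices (9): a, b, c, d, e, f, g, h, i
  1-simplices (13): ae, ah, bd, bf, bg, cd, cf, cg, de, dh, ef, ei, gh

so the chain groups are C_0 ≅ Z^9, C_1 ≅ Z^13.

The boundary map ∂_1: C_1 → C_0 is given by ∂[p,q] = [q] − [p]. For instance
  ∂bf = f − b.
This gives a 9×13 integer matrix of rank 8; reducing to Smith normal form yields diagonal entries (1,1,1,1,1,1,1,1).

Now H_k = ker ∂_k / im ∂_{k+1}, so:

  H_0: rank C_0 − rank ∂_1 = 9 − 8 = 1, and the invariant factors of ∂_1 are all 1, so H_0 ≅ Z.
  H_1: rank ker ∂_1 − rank ∂_2 = (13 − 8) − 0 = 5, and there is no ∂_2, so H_1 ≅ Z^5.

H_0 ≅ Z,  H_1 ≅ Z^5.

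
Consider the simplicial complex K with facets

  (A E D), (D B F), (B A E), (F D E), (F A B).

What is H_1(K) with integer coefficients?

Fix the vertex order A < B < D < E < F and write every simplex with vertices in increasing order. Then dim K = 2 and the simplices of K are:

  0-simplices (5): A, B, D, E, F
  1-simplices (10): AB, AD, AE, AF, BD, BE, BF, DE, DF, EF
  2-simplices (5): ABE, ABF, ADE, BDF, DEF

so the chain groups are C_0 ≅ Z^5, C_1 ≅ Z^10, C_2 ≅ Z^5.

Boundary ∂_1: C_1 → C_0 sends each edge [p,q] (with p < q) to q − p. For instance
  ∂AE = E − A.
As a 5×10 matrix over Z this has rank 4, with invariant factors (1,1,1,1).

∂_2: C_2 → C_1 maps a triangle to the signed sum of its edges. For instance
  ∂ABE = BE − AE + AB,
  ∂ADE = DE − AE + AD.
The 10×5 boundary matrix has rank 5 and Smith normal form diag(1,1,1,1,1).

Reading off H_k = ker ∂_k / im ∂_{k+1}:

  H_1: rank ker ∂_1 − rank ∂_2 = (10 − 4) − 5 = 1, and the invariant factors of ∂_2 are all 1, so H_1 = Z.

H_1 ≅ Z.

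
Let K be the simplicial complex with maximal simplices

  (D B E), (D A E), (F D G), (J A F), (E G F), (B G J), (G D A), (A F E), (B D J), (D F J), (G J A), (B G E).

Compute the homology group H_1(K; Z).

H_1 ≅ Z/2Z.

Fix the vertex order A < B < D < E < F < G < J and write every simplex with vertices in increasing order. Then dim K = 2 and the simplices of K are:

  0-simplices (7): A, B, D, E, F, G, J
  1-simplices (18): AD, AE, AF, AG, AJ, BD, BE, BG, BJ, DE, DF, DG, DJ, EF, EG, FG, FJ, GJ
  2-simplices (12): ADE, ADG, AEF, AFJ, AGJ, BDE, BDJ, BEG, BGJ, DFG, DFJ, EFG

so the chain groups are C_0 ≅ Z^7, C_1 ≅ Z^18, C_2 ≅ Z^12.

∂_1: C_1 → C_0 sends each edge [p,q] (with p < q) to q − p. For instance
  ∂EF = F − E.
The resulting 7×18 matrix has rank 6, and its Smith normal form has invariant factors (1,1,1,1,1,1).

∂_2: C_2 → C_1 acts by ∂[p,q,r] = [q,r] − [p,r] + [p,q]. For instance
  ∂ADG = DG − AG + AD,
  ∂BDE = DE − BE + BD.
As a 18×12 matrix over Z this has rank 12, with invariant factors (1,1,1,1,1,1,1,1,1,1,1,2).

Computing H_k = (kernel of ∂_k) / (image of ∂_{k+1}):

  H_1: rank ker ∂_1 − rank ∂_2 = (18 − 6) − 12 = 0, and ∂_2 has invariant factor 2 > 1, so H_1 = Z/2Z.

(K is a triangulation of the real projective plane RP^2.)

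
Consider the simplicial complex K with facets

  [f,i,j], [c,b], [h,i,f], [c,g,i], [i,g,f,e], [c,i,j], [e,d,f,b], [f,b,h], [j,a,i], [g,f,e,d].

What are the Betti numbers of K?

b_0 = 1, b_1 = 1, b_2 = 0, b_3 = 0.

K has 10 vertices, 23 edges, 16 triangles, 3 3-simplices.
rank ∂_0 = 0, rank ∂_1 = 9 ⇒ b_0 = 10 − 0 − 9 = 1; all invariant factors of ∂_1 are 1 so no torsion. So H_0 = Z.
rank ∂_1 = 9, rank ∂_2 = 13 ⇒ b_1 = 23 − 9 − 13 = 1; all invariant factors of ∂_2 are 1 so no torsion. So H_1 = Z.
rank ∂_2 = 13, rank ∂_3 = 3 ⇒ b_2 = 16 − 13 − 3 = 0; all invariant factors of ∂_3 are 1 so no torsion. So H_2 = 0.
rank ∂_3 = 3, rank ∂_4 = 0 ⇒ b_3 = 3 − 3 − 0 = 0. So H_3 = 0.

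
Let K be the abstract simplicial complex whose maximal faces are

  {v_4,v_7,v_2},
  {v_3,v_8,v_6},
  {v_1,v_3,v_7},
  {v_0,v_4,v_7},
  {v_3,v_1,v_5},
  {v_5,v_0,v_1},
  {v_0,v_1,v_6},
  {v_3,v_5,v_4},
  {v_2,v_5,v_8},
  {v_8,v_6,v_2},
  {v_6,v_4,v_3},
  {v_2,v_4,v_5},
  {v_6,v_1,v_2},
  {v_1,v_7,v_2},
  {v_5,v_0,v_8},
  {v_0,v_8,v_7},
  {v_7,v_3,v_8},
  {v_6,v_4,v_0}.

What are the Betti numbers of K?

K has 9 vertices, 27 edges, 18 triangles.
rank ∂_0 = 0, rank ∂_1 = 8 ⇒ b_0 = 9 − 0 − 8 = 1; all invariant factors of ∂_1 are 1 so no torsion. So H_0 ≅ Z.
rank ∂_1 = 8, rank ∂_2 = 17 ⇒ b_1 = 27 − 8 − 17 = 2; all invariant factors of ∂_2 are 1 so no torsion. So H_1 ≅ Z^2.
rank ∂_2 = 17, rank ∂_3 = 0 ⇒ b_2 = 18 − 17 − 0 = 1. So H_2 ≅ Z.

b_0 = 1, b_1 = 2, b_2 = 1.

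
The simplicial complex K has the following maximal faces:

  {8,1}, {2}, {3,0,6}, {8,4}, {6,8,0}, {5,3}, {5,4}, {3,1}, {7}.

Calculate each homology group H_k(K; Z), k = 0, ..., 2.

K has 9 vertices, 10 edges, 2 triangles.
rank ∂_0 = 0, rank ∂_1 = 6 ⇒ b_0 = 9 − 0 − 6 = 3; all invariant factors of ∂_1 are 1 so no torsion. So H_0 ≅ Z^3.
rank ∂_1 = 6, rank ∂_2 = 2 ⇒ b_1 = 10 − 6 − 2 = 2; all invariant factors of ∂_2 are 1 so no torsion. So H_1 ≅ Z^2.
rank ∂_2 = 2, rank ∂_3 = 0 ⇒ b_2 = 2 − 2 − 0 = 0. So H_2 ≅ 0.

H_0 ≅ Z^3,  H_1 ≅ Z^2,  H_2 = 0.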